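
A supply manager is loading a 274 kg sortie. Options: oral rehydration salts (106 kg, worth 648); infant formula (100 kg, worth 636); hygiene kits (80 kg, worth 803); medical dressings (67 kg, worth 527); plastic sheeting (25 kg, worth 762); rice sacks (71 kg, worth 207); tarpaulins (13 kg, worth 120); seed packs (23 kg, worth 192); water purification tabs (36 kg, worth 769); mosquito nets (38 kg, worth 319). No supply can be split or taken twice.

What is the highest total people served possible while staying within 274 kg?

3372

Taking the top-ratio supplies first gives hygiene kits + plastic sheeting + tarpaulins + seed packs + water purification tabs + mosquito nets for 2965 (215 kg).
The 13 kg tied up in tarpaulins is better spent on medical dressings — total rises to 3372 (269 kg).
Next best is hygiene kits + medical dressings + plastic sheeting + tarpaulins + water purification tabs + mosquito nets at 3300 (259 kg) — short by 72.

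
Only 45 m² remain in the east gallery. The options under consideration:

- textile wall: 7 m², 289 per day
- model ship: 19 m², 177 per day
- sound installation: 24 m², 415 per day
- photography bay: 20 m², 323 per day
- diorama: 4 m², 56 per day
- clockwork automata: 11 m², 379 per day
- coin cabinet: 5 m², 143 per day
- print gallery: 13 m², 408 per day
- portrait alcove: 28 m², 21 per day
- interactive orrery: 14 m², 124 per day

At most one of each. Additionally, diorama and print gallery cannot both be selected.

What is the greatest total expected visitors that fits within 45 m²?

1219

Textile wall + clockwork automata + coin cabinet + print gallery uses 36 of the 45 m² and totals 1219.
Every other selection either busts 45 m² or breaks a pairing rule or fails to beat 1219.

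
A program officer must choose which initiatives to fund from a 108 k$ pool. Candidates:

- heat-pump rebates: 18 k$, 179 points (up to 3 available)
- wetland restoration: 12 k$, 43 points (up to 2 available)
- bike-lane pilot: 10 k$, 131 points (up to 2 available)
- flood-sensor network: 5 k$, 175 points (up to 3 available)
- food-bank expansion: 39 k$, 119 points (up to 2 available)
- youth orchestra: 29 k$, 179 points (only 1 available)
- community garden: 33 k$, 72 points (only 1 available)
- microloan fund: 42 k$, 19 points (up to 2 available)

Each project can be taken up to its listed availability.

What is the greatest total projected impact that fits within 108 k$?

Filling by ratio: 3×heat-pump rebates + wetland restoration + 2×bike-lane pilot + 3×flood-sensor network for 1367, with 7 k$ left unused.
Replace wetland restoration and bike-lane pilot with youth orchestra: the trade gains 5 net, giving 1372 at 108 k$.
That's the maximum — no swap from here does better than 1372.

1372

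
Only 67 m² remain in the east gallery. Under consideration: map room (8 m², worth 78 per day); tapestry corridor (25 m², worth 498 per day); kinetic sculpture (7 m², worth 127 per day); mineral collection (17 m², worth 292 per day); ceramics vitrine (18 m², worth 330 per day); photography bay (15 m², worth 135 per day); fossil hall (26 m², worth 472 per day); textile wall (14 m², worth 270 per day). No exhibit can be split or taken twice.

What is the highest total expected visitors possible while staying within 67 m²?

1247

By expected visitors per m²: tapestry corridor 19.92, textile wall 19.29, ceramics vitrine 18.33, fossil hall 18.15 lead.
Filling by ratio: tapestry corridor + kinetic sculpture + ceramics vitrine + textile wall for 1225, with 3 m² left unused.
Replace textile wall with mineral collection: the trade gains 22 net, giving 1247 at 67 m².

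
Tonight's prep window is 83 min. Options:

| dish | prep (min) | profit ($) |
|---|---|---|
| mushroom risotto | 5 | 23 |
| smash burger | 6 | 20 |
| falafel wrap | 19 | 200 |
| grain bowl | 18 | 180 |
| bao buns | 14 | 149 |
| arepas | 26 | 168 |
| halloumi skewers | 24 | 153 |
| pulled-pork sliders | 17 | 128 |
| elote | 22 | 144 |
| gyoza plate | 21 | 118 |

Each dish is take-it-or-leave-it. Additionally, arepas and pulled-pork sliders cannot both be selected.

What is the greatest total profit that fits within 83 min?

720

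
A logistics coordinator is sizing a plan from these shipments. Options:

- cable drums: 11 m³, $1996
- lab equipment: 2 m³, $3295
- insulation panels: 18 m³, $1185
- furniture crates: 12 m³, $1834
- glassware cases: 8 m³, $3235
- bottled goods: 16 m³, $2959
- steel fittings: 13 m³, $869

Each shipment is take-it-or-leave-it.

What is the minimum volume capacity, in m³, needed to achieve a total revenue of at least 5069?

Need the lightest bundle worth ≥ 5069.
Taking lab equipment + glassware cases gives 6530 (≥ 5069) for 10 m³.
Below 10 m³ the best achievable stays under 5069.

10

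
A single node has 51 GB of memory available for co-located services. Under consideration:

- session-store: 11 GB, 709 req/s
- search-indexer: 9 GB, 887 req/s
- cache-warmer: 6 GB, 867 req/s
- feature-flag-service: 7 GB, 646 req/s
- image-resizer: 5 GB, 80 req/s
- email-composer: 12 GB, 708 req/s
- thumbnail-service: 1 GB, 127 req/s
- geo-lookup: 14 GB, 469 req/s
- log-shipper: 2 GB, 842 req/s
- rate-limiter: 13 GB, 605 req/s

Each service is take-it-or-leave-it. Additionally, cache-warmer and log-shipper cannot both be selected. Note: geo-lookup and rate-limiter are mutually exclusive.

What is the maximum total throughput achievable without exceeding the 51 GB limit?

4024

Density check — log-shipper 421.00, cache-warmer 144.50, thumbnail-service 127.00, search-indexer 98.56 are the best per GB.
Best packing: session-store + search-indexer + cache-warmer + feature-flag-service + image-resizer + email-composer + thumbnail-service — 51 GB, 4024 total.
No other feasible combination exceeds 4024.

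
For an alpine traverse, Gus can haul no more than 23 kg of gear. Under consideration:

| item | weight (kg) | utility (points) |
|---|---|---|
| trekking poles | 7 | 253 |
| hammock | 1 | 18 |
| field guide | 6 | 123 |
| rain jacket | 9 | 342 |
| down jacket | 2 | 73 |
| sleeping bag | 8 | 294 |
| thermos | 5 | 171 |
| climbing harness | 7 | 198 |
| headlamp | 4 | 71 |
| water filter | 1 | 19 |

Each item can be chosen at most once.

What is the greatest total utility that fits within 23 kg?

By utility per kg: rain jacket 38.00, sleeping bag 36.75, down jacket 36.50 lead.
Filling by ratio: hammock + rain jacket + down jacket + sleeping bag + water filter for 746, with 2 kg left unused.
A better packing is trekking poles + rain jacket + down jacket + thermos: 23 kg, total 839.
That's the maximum — no swap from here does better than 839.

839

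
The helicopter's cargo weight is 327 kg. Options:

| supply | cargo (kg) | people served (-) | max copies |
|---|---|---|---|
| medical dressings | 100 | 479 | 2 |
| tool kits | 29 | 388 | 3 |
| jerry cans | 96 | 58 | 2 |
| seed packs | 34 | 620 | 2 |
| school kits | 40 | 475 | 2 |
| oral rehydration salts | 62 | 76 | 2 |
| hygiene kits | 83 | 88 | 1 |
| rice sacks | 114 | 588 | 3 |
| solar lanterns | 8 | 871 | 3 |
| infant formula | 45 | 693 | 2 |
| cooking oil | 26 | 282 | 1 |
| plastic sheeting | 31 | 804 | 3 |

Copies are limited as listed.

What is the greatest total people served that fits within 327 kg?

Density check — solar lanterns 108.88, plastic sheeting 25.94, seed packs 18.24, infant formula 15.40 are the best per kg.
Greedy by ratio would take tool kits + 2×seed packs + 3×solar lanterns + 2×infant formula + 3×plastic sheeting: 304 kg used, total 8039.
The 29 kg tied up in tool kits is better spent on school kits — total rises to 8126 (315 kg).
Nothing else within 327 kg beats 8126.

8126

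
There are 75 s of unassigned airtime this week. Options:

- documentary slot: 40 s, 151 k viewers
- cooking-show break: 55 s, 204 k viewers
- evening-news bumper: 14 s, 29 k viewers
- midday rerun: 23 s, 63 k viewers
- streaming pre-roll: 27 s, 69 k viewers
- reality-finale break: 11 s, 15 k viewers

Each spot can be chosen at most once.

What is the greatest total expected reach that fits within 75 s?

By expected reach per s: documentary slot 3.77, cooking-show break 3.71, midday rerun 2.74, streaming pre-roll 2.56 lead.
Filling by ratio: documentary slot + midday rerun + reality-finale break for 229, with 1 s left unused.
Using the slack differently, cooking-show break + evening-news bumper comes to 233 at 69 s.
Next best is documentary slot + midday rerun + reality-finale break at 229 (74 s) — short by 4.

233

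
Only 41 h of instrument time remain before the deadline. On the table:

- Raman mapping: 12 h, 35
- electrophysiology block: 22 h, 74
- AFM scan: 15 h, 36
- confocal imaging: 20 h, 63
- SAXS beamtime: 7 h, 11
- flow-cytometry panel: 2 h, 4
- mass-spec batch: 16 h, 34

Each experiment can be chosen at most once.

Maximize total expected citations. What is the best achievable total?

Greedy by ratio would take Raman mapping + electrophysiology block + flow-cytometry panel: 36 h used, total 113.
Replace flow-cytometry panel with SAXS beamtime: the trade gains 7 net, giving 120 at 41 h.
An exhaustive check of the 128 subsets confirms 120.

120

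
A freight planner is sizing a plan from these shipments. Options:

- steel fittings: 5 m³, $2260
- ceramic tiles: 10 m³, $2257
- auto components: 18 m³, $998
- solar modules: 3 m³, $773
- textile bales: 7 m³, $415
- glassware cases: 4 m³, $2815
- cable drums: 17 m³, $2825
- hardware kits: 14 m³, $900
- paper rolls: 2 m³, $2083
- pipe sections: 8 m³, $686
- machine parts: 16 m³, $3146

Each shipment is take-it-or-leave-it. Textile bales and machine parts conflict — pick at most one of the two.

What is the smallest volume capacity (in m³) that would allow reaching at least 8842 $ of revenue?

21

Need the lightest bundle worth ≥ 8842.
steel fittings + ceramic tiles + glassware cases + paper rolls reaches 9415 using 21 m³.
Below 21 m³ the best achievable stays under 8842.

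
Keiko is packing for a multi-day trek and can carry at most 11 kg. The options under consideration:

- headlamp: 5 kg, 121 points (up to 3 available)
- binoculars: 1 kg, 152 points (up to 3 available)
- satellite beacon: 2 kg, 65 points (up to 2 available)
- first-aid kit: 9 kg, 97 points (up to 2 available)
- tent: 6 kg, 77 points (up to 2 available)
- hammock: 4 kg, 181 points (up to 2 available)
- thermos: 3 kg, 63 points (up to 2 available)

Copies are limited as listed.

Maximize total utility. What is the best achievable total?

818

Taking 3×binoculars + 2×hammock: 11 kg used, 818 in utility.
No other feasible combination exceeds 818.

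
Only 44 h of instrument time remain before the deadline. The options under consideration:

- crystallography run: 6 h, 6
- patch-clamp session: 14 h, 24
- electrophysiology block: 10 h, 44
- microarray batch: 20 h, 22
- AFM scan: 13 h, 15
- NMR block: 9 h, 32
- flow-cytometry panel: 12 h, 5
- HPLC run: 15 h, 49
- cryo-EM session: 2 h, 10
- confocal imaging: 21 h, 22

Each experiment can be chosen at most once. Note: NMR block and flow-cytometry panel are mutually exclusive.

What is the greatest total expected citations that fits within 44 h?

141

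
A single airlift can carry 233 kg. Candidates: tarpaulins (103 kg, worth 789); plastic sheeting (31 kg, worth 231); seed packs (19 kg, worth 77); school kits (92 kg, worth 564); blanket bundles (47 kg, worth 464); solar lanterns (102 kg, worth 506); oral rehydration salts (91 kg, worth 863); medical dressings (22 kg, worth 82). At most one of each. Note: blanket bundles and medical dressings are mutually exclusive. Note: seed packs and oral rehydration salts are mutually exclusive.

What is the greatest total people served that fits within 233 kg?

1891

Best packing: school kits + blanket bundles + oral rehydration salts — 230 kg, 1891 total.
The spare 3 kg is too small for any remaining supply, and no feasible exchange beats 1891.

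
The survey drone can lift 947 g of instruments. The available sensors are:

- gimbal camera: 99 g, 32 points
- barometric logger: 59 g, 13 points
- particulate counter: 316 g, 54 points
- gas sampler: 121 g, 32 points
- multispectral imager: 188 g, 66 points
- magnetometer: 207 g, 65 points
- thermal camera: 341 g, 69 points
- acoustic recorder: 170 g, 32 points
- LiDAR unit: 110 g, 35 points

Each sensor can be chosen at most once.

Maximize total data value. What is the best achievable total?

Density check — multispectral imager 0.35, gimbal camera 0.32, LiDAR unit 0.32 are the best per g.
The ratio heuristic lands on gimbal camera + barometric logger + gas sampler + multispectral imager + magnetometer + LiDAR unit (243) but leaves 163 g idle.
The 180 g tied up in barometric logger and gas sampler is better spent on thermal camera — total rises to 267 (945 g).
No other feasible combination exceeds 267.

267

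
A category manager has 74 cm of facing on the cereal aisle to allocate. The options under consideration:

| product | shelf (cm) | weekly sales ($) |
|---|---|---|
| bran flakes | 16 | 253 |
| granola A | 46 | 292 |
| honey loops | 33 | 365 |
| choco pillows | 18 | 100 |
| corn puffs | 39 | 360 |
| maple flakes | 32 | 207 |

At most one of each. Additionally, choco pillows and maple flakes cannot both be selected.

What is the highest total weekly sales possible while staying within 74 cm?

By weekly sales per cm: bran flakes 15.81, honey loops 11.06, corn puffs 9.23 lead.
A density-first pass picks bran flakes + honey loops + choco pillows — 718 at 67 cm.
Replace bran flakes and choco pillows with corn puffs: the trade gains 7 net, giving 725 at 72 cm.
The closest alternative, bran flakes + honey loops + choco pillows, reaches only 718.

725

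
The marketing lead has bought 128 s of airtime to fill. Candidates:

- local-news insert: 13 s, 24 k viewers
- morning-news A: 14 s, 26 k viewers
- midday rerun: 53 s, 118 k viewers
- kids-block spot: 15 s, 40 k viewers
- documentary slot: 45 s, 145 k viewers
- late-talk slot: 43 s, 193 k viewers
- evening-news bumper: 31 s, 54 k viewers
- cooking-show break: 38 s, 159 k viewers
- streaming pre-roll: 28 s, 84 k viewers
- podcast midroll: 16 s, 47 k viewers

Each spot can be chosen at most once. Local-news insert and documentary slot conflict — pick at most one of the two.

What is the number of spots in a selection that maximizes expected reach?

3

Optimal total is 497.
For example documentary slot + late-talk slot + cooking-show break achieves it, using 126 s.
Any selection reaching 497 contains exactly 3 spots.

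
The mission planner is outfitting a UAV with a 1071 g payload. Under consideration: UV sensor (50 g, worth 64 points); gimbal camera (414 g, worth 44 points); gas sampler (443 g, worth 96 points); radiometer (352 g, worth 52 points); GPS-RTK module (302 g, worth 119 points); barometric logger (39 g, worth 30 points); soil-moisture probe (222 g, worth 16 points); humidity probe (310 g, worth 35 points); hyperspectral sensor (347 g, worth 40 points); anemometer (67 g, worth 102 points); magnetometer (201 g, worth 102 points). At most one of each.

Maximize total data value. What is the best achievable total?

483

Density check — anemometer 1.52, UV sensor 1.28, barometric logger 0.77 are the best per g.
The ratio heuristic lands on UV sensor + radiometer + GPS-RTK module + barometric logger + anemometer + magnetometer (469) but leaves 60 g idle.
Dropping radiometer and barometric logger frees 391 g; slotting in gas sampler (443 g) lifts the total to 483 at 1063 g.
Runner-up UV sensor + radiometer + GPS-RTK module + barometric logger + anemometer + magnetometer tops out at 469.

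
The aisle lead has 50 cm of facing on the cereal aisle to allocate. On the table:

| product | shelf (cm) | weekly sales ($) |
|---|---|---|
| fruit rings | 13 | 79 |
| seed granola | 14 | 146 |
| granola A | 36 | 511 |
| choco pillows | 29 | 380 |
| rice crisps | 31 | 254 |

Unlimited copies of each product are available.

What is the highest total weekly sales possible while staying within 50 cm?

657

Best packing: seed granola + granola A — 50 cm, 657 total.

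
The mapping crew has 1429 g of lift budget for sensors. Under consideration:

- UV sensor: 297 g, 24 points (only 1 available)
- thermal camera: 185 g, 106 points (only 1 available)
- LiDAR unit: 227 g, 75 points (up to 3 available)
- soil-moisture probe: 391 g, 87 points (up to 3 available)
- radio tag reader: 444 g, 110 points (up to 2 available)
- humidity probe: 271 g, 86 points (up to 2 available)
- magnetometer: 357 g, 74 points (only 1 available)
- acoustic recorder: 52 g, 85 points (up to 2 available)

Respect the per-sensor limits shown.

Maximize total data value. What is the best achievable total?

Filling by ratio: thermal camera + 3×LiDAR unit + humidity probe + 2×acoustic recorder for 587, with 188 g left unused.
Dropping humidity probe frees 271 g; slotting in radio tag reader (444 g) lifts the total to 611 at 1414 g.
That's the maximum — no swap from here does better than 611.

611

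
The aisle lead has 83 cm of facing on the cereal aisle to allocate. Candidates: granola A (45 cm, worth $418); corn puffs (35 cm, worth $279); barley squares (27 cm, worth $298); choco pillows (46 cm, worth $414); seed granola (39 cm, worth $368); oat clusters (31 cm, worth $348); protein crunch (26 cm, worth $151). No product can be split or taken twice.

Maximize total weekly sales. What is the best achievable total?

766

Density check — oat clusters 11.23, barley squares 11.04, seed granola 9.44 are the best per cm.
Taking the top-ratio products first gives barley squares + oat clusters for 646 (58 cm).
Dropping barley squares frees 27 cm; slotting in granola A (45 cm) lifts the total to 766 at 76 cm.
Runner-up choco pillows + oat clusters tops out at 762.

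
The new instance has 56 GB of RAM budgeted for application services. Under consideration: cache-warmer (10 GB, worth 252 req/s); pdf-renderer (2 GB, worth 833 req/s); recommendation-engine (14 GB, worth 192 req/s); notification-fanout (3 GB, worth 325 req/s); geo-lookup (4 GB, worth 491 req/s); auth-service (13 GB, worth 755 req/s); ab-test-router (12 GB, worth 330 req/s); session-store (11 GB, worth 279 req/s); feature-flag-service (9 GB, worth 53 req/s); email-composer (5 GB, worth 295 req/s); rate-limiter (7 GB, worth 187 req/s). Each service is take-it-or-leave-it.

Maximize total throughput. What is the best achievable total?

3468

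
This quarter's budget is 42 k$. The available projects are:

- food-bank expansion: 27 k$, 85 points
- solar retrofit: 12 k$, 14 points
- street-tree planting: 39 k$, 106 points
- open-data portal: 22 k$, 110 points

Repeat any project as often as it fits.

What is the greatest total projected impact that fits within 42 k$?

Ranking by ratio (projected impact/k$): open-data portal 5.00, food-bank expansion 3.15, street-tree planting 2.72.
The ratio ordering already packs tightly: solar retrofit + open-data portal, 34 k$, 124.
No other feasible combination exceeds 124.

124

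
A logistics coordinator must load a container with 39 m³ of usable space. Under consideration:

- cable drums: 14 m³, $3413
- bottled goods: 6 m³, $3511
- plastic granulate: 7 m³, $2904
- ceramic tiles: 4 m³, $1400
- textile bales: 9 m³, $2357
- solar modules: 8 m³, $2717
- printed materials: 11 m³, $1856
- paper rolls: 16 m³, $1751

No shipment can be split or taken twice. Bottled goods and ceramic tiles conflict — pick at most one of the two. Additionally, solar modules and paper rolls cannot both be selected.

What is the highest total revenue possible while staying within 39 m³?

Density check — bottled goods 585.17, plastic granulate 414.86, ceramic tiles 350.00, solar modules 339.62 are the best per m³.
Cable drums + bottled goods + plastic granulate + solar modules uses 35 of the 39 m³ and totals 12545.

12545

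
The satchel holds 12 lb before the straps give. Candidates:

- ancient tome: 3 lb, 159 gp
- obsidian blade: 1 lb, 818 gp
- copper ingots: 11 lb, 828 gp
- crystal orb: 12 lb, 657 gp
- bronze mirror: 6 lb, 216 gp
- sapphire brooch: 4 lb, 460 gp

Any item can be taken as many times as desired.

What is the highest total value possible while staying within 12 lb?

9816

12×obsidian blade uses 12 of the 12 lb and totals 9816.
Nothing else within 12 lb beats 9816.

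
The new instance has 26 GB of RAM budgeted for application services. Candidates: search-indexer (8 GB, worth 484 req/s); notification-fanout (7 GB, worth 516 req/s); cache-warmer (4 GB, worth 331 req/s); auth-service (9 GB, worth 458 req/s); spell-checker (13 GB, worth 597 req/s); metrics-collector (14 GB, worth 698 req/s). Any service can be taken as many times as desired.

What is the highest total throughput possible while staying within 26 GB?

Taking the top-ratio services first gives 6×cache-warmer for 1986 (24 GB).
Dropping 3×cache-warmer frees 12 GB; slotting in 2×notification-fanout (14 GB) lifts the total to 2025 at 26 GB.

2025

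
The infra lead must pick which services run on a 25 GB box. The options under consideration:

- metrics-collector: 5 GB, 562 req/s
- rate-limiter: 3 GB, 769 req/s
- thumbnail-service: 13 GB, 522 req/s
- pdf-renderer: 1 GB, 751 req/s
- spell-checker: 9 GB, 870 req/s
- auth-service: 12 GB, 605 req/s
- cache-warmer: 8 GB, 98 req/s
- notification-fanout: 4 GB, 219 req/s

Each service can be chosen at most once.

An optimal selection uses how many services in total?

The maximum throughput within 25 GB is 3171.
One optimal bundle: metrics-collector + rate-limiter + pdf-renderer + spell-checker + notification-fanout (22 GB).
Any selection reaching 3171 contains exactly 5 services.

5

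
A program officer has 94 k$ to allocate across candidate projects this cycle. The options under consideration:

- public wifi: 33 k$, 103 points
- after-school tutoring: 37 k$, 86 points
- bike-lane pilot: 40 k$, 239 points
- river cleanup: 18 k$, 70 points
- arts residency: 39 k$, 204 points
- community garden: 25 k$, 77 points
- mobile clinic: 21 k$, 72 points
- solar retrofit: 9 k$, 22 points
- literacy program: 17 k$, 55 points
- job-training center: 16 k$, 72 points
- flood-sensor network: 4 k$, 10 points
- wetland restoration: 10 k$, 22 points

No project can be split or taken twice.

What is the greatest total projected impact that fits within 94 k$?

By projected impact per k$: bike-lane pilot 5.97, arts residency 5.23, job-training center 4.50 lead.
Best packing: bike-lane pilot + arts residency + solar retrofit + flood-sensor network — 92 k$, 475 total.
Bike-lane pilot + arts residency + flood-sensor network + wetland restoration matches that 475 at 93 k$; no feasible combination exceeds it.

475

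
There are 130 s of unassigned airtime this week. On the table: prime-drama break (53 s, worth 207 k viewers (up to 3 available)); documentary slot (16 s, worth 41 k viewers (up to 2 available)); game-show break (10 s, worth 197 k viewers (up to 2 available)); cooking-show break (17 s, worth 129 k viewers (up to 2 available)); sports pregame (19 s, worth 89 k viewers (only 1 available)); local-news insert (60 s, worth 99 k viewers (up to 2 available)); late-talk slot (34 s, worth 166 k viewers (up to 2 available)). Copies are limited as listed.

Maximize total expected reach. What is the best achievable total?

984

Density check — game-show break 19.70, cooking-show break 7.59, late-talk slot 4.88, sports pregame 4.68 are the best per s.
The ratio ordering already packs tightly: 2×game-show break + 2×cooking-show break + 2×late-talk slot, 122 s, 984.
The spare 8 s is too small for any remaining spot, and no exchange beats 984.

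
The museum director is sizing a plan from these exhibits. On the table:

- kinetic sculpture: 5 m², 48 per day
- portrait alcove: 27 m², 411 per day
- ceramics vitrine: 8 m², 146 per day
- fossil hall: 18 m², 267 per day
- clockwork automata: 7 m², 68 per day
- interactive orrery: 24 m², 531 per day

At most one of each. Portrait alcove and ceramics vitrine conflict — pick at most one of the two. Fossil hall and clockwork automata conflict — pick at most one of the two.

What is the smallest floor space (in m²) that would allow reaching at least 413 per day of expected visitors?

Minimise m² subject to total expected visitors ≥ 413.
interactive orrery: 531 expected visitors at 24 m².
Below 24 m² the best achievable stays under 413.

24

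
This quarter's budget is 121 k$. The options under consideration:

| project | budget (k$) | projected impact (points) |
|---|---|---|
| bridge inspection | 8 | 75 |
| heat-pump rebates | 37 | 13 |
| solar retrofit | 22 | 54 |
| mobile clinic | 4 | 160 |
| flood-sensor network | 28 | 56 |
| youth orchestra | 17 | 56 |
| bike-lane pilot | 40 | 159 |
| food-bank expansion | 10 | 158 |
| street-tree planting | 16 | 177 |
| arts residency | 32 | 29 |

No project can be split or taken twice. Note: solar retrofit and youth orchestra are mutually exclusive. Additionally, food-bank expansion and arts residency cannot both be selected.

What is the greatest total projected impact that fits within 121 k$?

785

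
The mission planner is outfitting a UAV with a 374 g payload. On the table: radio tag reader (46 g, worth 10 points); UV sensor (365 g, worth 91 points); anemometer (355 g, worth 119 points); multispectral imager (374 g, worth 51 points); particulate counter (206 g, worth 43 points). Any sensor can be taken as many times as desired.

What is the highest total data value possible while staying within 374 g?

119

Density check — anemometer 0.34, UV sensor 0.25, radio tag reader 0.22 are the best per g.
The ratio ordering already packs tightly: anemometer, 355 g, 119.
Every other selection either busts 374 g or fails to beat 119.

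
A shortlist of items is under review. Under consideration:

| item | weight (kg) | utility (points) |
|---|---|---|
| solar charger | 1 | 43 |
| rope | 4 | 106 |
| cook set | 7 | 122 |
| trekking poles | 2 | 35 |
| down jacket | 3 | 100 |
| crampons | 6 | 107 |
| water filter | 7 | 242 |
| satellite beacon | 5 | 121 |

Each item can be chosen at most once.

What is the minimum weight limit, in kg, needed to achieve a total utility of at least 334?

10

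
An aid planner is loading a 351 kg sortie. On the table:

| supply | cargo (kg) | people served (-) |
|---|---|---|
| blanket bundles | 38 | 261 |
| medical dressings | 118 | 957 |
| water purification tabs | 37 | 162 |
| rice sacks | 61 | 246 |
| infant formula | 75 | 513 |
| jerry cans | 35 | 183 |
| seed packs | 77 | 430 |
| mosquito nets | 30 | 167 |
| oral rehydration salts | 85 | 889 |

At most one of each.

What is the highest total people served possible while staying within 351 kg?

The ratio heuristic lands on blanket bundles + medical dressings + infant formula + mosquito nets + oral rehydration salts (2787) but leaves 5 kg idle.
Dropping mosquito nets frees 30 kg; slotting in jerry cans (35 kg) lifts the total to 2803 at 351 kg.
Runner-up blanket bundles + medical dressings + infant formula + mosquito nets + oral rehydration salts tops out at 2787.

2803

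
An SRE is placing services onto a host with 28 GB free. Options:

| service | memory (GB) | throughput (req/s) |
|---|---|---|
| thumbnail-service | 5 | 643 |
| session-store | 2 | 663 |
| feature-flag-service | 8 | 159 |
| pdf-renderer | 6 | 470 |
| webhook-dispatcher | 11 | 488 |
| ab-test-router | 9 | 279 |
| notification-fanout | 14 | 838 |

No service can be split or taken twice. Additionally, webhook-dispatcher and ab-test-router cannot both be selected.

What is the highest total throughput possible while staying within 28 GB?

The ratio ordering already packs tightly: thumbnail-service + session-store + pdf-renderer + notification-fanout, 27 GB, 2614.
The closest alternative, thumbnail-service + session-store + pdf-renderer + webhook-dispatcher, reaches only 2264.

2614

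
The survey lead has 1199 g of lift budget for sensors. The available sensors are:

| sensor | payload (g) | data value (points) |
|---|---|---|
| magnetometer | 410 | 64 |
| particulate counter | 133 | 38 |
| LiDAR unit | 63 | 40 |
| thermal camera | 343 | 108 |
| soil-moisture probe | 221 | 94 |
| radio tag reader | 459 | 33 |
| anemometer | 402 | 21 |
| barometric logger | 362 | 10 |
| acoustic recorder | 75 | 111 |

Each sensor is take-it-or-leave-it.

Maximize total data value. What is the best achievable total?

Filling by ratio: particulate counter + LiDAR unit + thermal camera + soil-moisture probe + barometric logger + acoustic recorder for 401, with 2 g left unused.
The 495 g tied up in particulate counter and barometric logger is better spent on magnetometer — total rises to 417 (1112 g).
Next best is magnetometer + particulate counter + thermal camera + soil-moisture probe + acoustic recorder at 415 (1182 g) — short by 2.

417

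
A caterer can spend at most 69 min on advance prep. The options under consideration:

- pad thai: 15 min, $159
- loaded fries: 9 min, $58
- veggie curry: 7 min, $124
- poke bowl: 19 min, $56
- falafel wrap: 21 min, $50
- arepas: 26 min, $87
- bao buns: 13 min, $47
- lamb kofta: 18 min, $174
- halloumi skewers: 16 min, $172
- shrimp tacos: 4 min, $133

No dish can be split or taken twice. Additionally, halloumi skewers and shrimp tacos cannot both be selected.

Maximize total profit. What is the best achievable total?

695

Density check — shrimp tacos 33.25, veggie curry 17.71, halloumi skewers 10.75 are the best per min.
Best packing: pad thai + loaded fries + veggie curry + bao buns + lamb kofta + shrimp tacos — 66 min, 695 total.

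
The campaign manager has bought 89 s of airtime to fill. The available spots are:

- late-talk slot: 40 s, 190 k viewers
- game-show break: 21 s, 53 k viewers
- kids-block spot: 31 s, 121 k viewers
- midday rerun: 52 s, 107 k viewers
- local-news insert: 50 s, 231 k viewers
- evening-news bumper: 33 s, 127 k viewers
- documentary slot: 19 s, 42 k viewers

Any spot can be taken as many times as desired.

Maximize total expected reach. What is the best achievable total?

Density check — late-talk slot 4.75, local-news insert 4.62, kids-block spot 3.90, evening-news bumper 3.85 are the best per s.
Best packing: 2×late-talk slot — 80 s, 380 total.
Every other selection either busts 89 s or fails to beat 380.

380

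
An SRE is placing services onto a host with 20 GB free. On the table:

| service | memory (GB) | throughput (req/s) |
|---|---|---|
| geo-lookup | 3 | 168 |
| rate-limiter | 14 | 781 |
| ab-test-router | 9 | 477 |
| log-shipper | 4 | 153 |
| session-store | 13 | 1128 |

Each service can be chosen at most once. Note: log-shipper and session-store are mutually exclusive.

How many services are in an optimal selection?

2

The maximum throughput within 20 GB is 1296.
For example geo-lookup + session-store achieves it, using 16 GB.
Any selection reaching 1296 contains exactly 2 services.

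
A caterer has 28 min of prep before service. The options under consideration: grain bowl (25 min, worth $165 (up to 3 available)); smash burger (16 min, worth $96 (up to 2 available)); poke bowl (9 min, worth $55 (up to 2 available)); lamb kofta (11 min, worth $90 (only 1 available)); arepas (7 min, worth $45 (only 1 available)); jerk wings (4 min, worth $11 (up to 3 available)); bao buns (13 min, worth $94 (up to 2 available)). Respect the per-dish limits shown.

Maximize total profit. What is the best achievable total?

195

By profit per min: lamb kofta 8.18, bao buns 7.23, grain bowl 6.60 lead.
Lamb kofta + jerk wings + bao buns uses 28 of the 28 min and totals 195.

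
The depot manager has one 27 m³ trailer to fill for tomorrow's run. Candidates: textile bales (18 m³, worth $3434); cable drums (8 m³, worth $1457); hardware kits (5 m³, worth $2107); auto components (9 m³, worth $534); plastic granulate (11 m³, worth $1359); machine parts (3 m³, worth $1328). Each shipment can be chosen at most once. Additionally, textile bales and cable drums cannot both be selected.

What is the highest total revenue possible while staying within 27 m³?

Taking textile bales + hardware kits + machine parts: 26 m³ used, 6869 in revenue.
Next best is cable drums + hardware kits + plastic granulate + machine parts at 6251 (27 m³) — short by 618.

6869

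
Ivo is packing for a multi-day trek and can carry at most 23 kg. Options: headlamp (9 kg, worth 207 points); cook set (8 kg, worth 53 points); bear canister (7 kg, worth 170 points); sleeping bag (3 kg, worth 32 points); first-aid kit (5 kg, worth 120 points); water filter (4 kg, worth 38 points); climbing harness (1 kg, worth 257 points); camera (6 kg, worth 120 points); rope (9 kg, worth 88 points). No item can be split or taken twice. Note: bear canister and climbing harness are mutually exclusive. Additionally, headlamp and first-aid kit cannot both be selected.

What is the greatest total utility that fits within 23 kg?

Taking headlamp + sleeping bag + water filter + climbing harness + camera: 23 kg used, 654 in utility.
That's the maximum — no feasible swap from here does better than 654.

654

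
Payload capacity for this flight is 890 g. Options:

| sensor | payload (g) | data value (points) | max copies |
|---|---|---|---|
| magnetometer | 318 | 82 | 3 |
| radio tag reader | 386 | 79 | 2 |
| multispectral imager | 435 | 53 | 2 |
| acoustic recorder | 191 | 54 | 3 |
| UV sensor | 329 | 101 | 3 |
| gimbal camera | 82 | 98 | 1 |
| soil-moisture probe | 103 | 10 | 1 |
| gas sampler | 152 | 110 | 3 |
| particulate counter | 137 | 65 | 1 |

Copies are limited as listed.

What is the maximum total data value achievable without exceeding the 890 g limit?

547

Best packing: acoustic recorder + gimbal camera + 3×gas sampler + particulate counter — 866 g, 547 total.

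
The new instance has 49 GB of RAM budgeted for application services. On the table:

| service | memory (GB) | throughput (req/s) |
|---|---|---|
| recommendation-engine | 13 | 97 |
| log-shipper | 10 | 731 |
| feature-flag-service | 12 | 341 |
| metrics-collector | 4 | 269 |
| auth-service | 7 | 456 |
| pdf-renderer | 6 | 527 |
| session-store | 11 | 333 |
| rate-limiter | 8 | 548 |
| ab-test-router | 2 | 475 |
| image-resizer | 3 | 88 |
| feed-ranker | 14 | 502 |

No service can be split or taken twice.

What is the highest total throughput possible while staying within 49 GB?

3347

A density-first pass picks log-shipper + metrics-collector + auth-service + pdf-renderer + session-store + rate-limiter + ab-test-router — 3339 at 48 GB.
Dropping session-store frees 11 GB; slotting in feature-flag-service (12 GB) lifts the total to 3347 at 49 GB.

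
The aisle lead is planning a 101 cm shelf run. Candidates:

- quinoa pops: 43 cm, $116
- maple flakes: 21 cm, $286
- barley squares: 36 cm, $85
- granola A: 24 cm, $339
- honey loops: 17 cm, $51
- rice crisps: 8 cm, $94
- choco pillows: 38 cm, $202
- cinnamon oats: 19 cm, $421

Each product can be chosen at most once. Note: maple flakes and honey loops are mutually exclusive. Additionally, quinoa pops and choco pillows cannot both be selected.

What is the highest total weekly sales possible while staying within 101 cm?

1140

Ranking by ratio (weekly sales/cm): cinnamon oats 22.16, granola A 14.12, maple flakes 13.62, rice crisps 11.75.
Best packing: maple flakes + granola A + rice crisps + cinnamon oats — 72 cm, 1140 total.
Next best is maple flakes + barley squares + granola A + cinnamon oats at 1131 (100 cm) — short by 9.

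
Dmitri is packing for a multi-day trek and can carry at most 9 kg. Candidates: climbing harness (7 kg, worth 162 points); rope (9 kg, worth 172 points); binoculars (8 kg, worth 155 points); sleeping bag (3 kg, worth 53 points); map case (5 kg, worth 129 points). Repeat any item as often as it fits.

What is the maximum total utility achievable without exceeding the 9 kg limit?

Sleeping bag + map case uses 8 of the 9 kg and totals 182.

182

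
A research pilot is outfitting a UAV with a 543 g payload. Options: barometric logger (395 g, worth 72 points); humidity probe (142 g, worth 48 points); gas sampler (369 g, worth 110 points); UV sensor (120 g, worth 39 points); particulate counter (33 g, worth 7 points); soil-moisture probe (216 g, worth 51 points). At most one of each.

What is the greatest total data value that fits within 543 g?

158

Filling by ratio: humidity probe + UV sensor + particulate counter + soil-moisture probe for 145, with 32 g left unused.
Dropping UV sensor and particulate counter and soil-moisture probe frees 369 g; slotting in gas sampler (369 g) lifts the total to 158 at 511 g.
Next best is gas sampler + UV sensor + particulate counter at 156 (522 g) — short by 2.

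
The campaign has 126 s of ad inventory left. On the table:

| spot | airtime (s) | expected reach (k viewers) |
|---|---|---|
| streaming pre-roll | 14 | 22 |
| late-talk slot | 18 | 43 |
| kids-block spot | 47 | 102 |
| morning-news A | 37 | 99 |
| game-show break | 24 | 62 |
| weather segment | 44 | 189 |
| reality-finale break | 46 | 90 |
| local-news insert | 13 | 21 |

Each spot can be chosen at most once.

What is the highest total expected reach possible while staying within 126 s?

Best packing: late-talk slot + morning-news A + game-show break + weather segment — 123 s, 393 total.

393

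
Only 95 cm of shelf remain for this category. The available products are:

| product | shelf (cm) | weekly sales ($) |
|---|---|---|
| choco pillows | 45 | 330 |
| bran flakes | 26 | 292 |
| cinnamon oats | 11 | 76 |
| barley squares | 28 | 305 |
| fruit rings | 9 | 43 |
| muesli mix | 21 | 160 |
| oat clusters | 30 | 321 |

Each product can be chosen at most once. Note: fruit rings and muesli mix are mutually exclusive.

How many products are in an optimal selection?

4

Optimal total is 994.
bran flakes + cinnamon oats + barley squares + oat clusters hits 994 at 95 cm.
Any selection reaching 994 contains exactly 4 products.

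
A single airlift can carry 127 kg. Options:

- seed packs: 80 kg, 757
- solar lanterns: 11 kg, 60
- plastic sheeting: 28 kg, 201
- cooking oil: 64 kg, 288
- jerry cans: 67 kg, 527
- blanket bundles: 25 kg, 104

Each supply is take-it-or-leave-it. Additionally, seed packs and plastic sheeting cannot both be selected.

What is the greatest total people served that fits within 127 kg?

921

Taking seed packs + solar lanterns + blanket bundles: 116 kg used, 921 in people served.
Runner-up seed packs + blanket bundles tops out at 861.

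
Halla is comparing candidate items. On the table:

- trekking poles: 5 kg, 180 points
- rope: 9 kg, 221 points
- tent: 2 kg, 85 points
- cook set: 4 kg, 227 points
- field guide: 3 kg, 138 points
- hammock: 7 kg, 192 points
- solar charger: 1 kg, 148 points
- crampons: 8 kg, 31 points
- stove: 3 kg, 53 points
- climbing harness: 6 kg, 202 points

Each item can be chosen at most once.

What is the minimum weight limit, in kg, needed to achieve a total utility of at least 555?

10

Need the lightest bundle worth ≥ 555.
trekking poles + cook set + solar charger: 555 utility at 10 kg.
Below 10 kg the best achievable stays under 555.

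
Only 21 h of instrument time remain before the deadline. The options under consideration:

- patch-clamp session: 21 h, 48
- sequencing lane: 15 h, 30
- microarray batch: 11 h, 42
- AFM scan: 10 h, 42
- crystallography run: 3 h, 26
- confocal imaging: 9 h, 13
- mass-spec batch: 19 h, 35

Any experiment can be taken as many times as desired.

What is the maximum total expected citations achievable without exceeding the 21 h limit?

182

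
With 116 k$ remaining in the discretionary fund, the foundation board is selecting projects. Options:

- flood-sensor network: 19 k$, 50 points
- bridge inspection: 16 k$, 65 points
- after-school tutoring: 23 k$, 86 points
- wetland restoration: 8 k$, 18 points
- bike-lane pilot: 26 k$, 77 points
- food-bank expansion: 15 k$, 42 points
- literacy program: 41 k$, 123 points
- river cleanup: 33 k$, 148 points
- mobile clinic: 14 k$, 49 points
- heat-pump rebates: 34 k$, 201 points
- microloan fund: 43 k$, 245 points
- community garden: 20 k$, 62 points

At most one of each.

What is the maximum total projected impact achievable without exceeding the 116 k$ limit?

597

Taking the top-ratio projects first gives river cleanup + heat-pump rebates + microloan fund for 594 (110 k$).
Dropping river cleanup frees 33 k$; slotting in bridge inspection + after-school tutoring (39 k$) lifts the total to 597 at 116 k$.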